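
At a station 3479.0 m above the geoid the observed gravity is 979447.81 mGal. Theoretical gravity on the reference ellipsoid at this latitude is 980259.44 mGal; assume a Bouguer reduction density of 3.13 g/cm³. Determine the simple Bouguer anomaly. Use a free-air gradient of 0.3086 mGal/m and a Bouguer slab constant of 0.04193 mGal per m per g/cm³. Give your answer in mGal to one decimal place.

Free-air correction = 0.3086 × 3479.0 = 1073.62 mGal
Free-air anomaly = 979447.81 − 980259.44 + (1073.62) = 261.99 mGal
Bouguer slab correction = 0.04193 × 3.13 × 3479.0 = 456.59 mGal
Simple Bouguer anomaly = 261.99 − (456.59) = -194.60 mGal

-194.6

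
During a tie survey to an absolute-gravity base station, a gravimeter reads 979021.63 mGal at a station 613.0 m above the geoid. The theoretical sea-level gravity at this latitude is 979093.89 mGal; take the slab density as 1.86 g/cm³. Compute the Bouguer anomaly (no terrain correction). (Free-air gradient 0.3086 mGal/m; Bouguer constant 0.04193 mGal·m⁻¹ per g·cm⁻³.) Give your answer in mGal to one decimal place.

69.1

Free-air correction = 0.3086 × 613.0 = 189.17 mGal
Free-air anomaly = 979021.63 − 979093.89 + (189.17) = 116.91 mGal
Bouguer slab correction = 0.04193 × 1.86 × 613.0 = 47.81 mGal
Simple Bouguer anomaly = 116.91 − (47.81) = 69.10 mGal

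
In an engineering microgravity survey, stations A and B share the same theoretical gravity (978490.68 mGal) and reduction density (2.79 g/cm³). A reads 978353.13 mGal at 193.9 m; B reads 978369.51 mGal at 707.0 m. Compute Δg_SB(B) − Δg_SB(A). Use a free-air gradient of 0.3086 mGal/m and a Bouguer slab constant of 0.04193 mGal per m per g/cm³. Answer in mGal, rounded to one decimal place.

Δg_SB(A) = 978353.13 − 978490.68 + 0.3086×193.9 − 0.04193×2.79×193.9 = -100.40 mGal
Δg_SB(B) = 978369.51 − 978490.68 + 0.3086×707.0 − 0.04193×2.79×707.0 = 14.30 mGal
Difference = 14.30 − (-100.40) = 114.70 mGal

114.7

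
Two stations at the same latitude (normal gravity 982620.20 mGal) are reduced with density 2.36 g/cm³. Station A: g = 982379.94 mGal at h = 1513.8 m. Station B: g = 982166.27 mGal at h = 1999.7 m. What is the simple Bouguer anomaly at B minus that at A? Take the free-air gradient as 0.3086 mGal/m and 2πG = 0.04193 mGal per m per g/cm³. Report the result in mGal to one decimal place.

-111.8

Δg_SB(A) = 982379.94 − 982620.20 + 0.3086×1513.8 − 0.04193×2.36×1513.8 = 77.10 mGal
Δg_SB(B) = 982166.27 − 982620.20 + 0.3086×1999.7 − 0.04193×2.36×1999.7 = -34.70 mGal
Difference = -34.70 − (77.10) = -111.80 mGal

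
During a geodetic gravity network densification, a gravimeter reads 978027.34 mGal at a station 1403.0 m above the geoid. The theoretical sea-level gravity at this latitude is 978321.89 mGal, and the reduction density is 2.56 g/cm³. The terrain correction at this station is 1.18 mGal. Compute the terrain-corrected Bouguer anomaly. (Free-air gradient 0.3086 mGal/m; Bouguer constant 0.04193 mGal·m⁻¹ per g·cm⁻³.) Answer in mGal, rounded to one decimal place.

Free-air correction = 0.3086 × 1403.0 = 432.97 mGal
Free-air anomaly = 978027.34 − 978321.89 + (432.97) = 138.42 mGal
Bouguer slab correction = 0.04193 × 2.56 × 1403.0 = 150.60 mGal
Simple Bouguer anomaly = 138.42 − (150.60) = -12.18 mGal
Complete Bouguer anomaly = -12.18 + 1.18 = -11.00 mGal

-11.0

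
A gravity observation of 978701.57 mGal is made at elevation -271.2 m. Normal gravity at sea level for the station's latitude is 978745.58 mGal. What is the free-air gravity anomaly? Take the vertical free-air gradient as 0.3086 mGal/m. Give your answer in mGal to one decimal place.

-127.7

Free-air correction = 0.3086 × -271.2 = -83.69 mGal
Free-air anomaly = 978701.57 − 978745.58 + (-83.69) = -127.70 mGal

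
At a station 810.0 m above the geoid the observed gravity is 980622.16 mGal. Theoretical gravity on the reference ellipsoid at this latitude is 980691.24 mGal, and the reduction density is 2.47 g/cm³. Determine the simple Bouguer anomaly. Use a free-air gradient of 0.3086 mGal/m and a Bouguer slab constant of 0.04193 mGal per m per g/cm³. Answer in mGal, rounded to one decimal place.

Free-air correction = 0.3086 × 810.0 = 249.97 mGal
Free-air anomaly = 980622.16 − 980691.24 + (249.97) = 180.89 mGal
Bouguer slab correction = 0.04193 × 2.47 × 810.0 = 83.89 mGal
Simple Bouguer anomaly = 180.89 − (83.89) = 97.00 mGal

97.0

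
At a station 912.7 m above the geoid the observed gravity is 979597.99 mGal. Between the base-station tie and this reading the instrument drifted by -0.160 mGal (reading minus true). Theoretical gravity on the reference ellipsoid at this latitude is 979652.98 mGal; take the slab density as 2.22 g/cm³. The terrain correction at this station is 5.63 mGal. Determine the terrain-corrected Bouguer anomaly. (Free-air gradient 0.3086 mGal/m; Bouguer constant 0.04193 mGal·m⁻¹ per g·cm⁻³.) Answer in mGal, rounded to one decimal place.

147.5

Drift-corrected reading = 979597.99 − (-0.160) = 979598.150 mGal
Free-air correction = 0.3086 × 912.7 = 281.66 mGal
Free-air anomaly = 979598.150 − 979652.98 + (281.66) = 226.830 mGal
Bouguer slab correction = 0.04193 × 2.22 × 912.7 = 84.96 mGal
Simple Bouguer anomaly = 226.830 − (84.96) = 141.870 mGal
Complete Bouguer anomaly = 141.870 + 5.63 = 147.500 mGal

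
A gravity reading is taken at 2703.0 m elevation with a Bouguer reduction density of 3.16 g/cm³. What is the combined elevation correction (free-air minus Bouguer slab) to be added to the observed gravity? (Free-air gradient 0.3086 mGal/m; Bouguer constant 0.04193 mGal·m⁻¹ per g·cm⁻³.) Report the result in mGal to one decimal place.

476.0

Combined gradient = 0.3086 − 0.04193 × 3.16 = 0.1761012 mGal/m
Combined elevation correction = 0.1761012 × 2703.0 = 476.0 mGal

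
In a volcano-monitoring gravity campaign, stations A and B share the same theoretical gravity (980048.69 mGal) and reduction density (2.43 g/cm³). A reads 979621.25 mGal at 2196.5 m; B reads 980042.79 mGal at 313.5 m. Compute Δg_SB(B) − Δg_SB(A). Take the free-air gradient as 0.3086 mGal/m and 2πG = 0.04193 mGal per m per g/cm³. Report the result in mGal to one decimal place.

32.3

Δg_SB(A) = 979621.25 − 980048.69 + 0.3086×2196.5 − 0.04193×2.43×2196.5 = 26.60 mGal
Δg_SB(B) = 980042.79 − 980048.69 + 0.3086×313.5 − 0.04193×2.43×313.5 = 58.90 mGal
Difference = 58.90 − (26.60) = 32.30 mGal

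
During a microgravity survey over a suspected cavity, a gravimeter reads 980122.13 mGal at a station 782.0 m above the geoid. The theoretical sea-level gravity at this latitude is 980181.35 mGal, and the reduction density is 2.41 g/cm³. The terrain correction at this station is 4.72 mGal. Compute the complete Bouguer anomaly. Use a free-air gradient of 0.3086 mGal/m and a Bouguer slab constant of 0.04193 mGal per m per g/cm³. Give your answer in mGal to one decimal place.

107.8

Free-air correction = 0.3086 × 782.0 = 241.33 mGal
Free-air anomaly = 980122.13 − 980181.35 + (241.33) = 182.11 mGal
Bouguer slab correction = 0.04193 × 2.41 × 782.0 = 79.02 mGal
Simple Bouguer anomaly = 182.11 − (79.02) = 103.09 mGal
Complete Bouguer anomaly = 103.09 + 4.72 = 107.81 mGal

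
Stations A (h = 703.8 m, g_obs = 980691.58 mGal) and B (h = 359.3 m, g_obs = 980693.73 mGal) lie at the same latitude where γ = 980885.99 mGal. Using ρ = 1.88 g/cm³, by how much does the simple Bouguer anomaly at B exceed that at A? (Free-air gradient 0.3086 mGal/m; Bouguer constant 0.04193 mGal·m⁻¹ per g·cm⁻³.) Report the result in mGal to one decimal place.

Δg_SB(A) = 980691.58 − 980885.99 + 0.3086×703.8 − 0.04193×1.88×703.8 = -32.70 mGal
Δg_SB(B) = 980693.73 − 980885.99 + 0.3086×359.3 − 0.04193×1.88×359.3 = -109.70 mGal
Difference = -109.70 − (-32.70) = -77.00 mGal

-77.0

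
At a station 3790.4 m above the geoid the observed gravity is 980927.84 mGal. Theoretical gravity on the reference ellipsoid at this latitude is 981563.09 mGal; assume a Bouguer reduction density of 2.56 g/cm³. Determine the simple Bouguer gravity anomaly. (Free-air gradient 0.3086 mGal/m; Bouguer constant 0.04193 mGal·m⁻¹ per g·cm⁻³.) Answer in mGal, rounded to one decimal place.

Free-air correction = 0.3086 × 3790.4 = 1169.72 mGal
Free-air anomaly = 980927.84 − 981563.09 + (1169.72) = 534.47 mGal
Bouguer slab correction = 0.04193 × 2.56 × 3790.4 = 406.86 mGal
Simple Bouguer anomaly = 534.47 − (406.86) = 127.61 mGal

127.6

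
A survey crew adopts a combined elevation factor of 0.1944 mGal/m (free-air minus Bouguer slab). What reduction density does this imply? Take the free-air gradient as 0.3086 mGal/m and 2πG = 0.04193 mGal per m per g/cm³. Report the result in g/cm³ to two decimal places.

2.72

0.1944 = 0.3086 − 0.04193 × ρ
ρ = (0.3086 − 0.1944) / 0.04193 = 2.72 g/cm³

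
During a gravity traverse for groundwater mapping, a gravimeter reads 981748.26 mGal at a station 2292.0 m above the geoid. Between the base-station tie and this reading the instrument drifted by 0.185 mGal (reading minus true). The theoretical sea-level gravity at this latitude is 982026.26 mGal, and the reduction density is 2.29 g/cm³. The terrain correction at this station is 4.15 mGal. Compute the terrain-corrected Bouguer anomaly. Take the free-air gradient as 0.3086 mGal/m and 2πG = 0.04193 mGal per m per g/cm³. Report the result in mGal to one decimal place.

Drift-corrected reading = 981748.26 − (0.185) = 981748.075 mGal
Free-air correction = 0.3086 × 2292.0 = 707.31 mGal
Free-air anomaly = 981748.075 − 982026.26 + (707.31) = 429.125 mGal
Bouguer slab correction = 0.04193 × 2.29 × 2292.0 = 220.08 mGal
Simple Bouguer anomaly = 429.125 − (220.08) = 209.045 mGal
Complete Bouguer anomaly = 209.045 + 4.15 = 213.195 mGal

213.2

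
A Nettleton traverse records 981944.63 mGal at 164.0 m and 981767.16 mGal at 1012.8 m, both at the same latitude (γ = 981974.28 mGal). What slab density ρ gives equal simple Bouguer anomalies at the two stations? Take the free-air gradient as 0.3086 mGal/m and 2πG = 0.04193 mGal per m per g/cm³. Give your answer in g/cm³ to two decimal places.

2.37

Δg_obs = 981767.16 − 981944.63 = -177.47 mGal over Δh = 1012.8 − 164.0 = 848.8 m
Equal Bouguer anomalies ⇒ Δg_obs + (0.3086 − 0.04193ρ)·Δh = 0
0.3086 − 0.04193ρ = −Δg_obs/Δh = 0.20908
ρ = (0.3086 − 0.20908) / 0.04193 = 2.37 g/cm³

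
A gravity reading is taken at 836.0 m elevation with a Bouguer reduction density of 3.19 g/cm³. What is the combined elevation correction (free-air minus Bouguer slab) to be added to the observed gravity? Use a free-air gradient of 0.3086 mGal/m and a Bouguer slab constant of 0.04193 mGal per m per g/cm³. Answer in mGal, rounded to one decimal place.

146.2

Combined gradient = 0.3086 − 0.04193 × 3.19 = 0.1748433 mGal/m
Combined elevation correction = 0.1748433 × 836.0 = 146.2 mGal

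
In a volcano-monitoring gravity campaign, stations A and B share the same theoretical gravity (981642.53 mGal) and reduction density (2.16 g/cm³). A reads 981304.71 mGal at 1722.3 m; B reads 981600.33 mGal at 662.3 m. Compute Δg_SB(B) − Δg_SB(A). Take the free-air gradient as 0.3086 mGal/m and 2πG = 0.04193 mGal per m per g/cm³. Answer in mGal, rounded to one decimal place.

64.5

Δg_SB(A) = 981304.71 − 981642.53 + 0.3086×1722.3 − 0.04193×2.16×1722.3 = 37.70 mGal
Δg_SB(B) = 981600.33 − 981642.53 + 0.3086×662.3 − 0.04193×2.16×662.3 = 102.20 mGal
Difference = 102.20 − (37.70) = 64.50 mGal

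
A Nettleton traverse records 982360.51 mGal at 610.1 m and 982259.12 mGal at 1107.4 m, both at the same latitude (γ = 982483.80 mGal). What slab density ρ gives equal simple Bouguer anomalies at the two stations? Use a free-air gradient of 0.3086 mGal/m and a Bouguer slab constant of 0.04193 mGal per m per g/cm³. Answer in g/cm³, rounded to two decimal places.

Δg_obs = 982259.12 − 982360.51 = -101.39 mGal over Δh = 1107.4 − 610.1 = 497.3 m
Equal Bouguer anomalies ⇒ Δg_obs + (0.3086 − 0.04193ρ)·Δh = 0
0.3086 − 0.04193ρ = −Δg_obs/Δh = 0.20388
ρ = (0.3086 − 0.20388) / 0.04193 = 2.50 g/cm³

2.50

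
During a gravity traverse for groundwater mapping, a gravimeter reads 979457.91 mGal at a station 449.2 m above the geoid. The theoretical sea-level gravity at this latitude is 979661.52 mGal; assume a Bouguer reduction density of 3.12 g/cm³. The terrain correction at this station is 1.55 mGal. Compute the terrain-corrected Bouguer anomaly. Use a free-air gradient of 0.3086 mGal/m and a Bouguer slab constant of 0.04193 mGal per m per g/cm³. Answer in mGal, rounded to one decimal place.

Free-air correction = 0.3086 × 449.2 = 138.62 mGal
Free-air anomaly = 979457.91 − 979661.52 + (138.62) = -64.99 mGal
Bouguer slab correction = 0.04193 × 3.12 × 449.2 = 58.77 mGal
Simple Bouguer anomaly = -64.99 − (58.77) = -123.76 mGal
Complete Bouguer anomaly = -123.76 + 1.55 = -122.21 mGal

-122.2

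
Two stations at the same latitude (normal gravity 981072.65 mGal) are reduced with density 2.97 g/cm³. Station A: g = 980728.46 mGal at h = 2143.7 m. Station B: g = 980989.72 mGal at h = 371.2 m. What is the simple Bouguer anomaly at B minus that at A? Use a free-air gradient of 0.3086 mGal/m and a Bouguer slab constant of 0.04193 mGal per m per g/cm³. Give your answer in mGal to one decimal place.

-65.0

Δg_SB(A) = 980728.46 − 981072.65 + 0.3086×2143.7 − 0.04193×2.97×2143.7 = 50.40 mGal
Δg_SB(B) = 980989.72 − 981072.65 + 0.3086×371.2 − 0.04193×2.97×371.2 = -14.60 mGal
Difference = -14.60 − (50.40) = -65.00 mGal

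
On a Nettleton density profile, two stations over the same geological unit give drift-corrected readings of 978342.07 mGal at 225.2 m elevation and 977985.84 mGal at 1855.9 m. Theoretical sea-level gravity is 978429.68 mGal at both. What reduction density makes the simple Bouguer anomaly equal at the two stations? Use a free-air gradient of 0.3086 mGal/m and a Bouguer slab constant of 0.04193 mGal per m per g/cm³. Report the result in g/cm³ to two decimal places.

2.15

Δg_obs = 977985.84 − 978342.07 = -356.23 mGal over Δh = 1855.9 − 225.2 = 1630.7 m
Equal Bouguer anomalies ⇒ Δg_obs + (0.3086 − 0.04193ρ)·Δh = 0
0.3086 − 0.04193ρ = −Δg_obs/Δh = 0.21845
ρ = (0.3086 − 0.21845) / 0.04193 = 2.15 g/cm³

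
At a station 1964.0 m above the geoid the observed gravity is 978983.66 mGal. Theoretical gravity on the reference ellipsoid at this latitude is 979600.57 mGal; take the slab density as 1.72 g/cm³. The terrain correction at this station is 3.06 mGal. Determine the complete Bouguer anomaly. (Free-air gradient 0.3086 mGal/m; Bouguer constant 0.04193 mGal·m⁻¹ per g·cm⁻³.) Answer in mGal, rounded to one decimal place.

Free-air correction = 0.3086 × 1964.0 = 606.09 mGal
Free-air anomaly = 978983.66 − 979600.57 + (606.09) = -10.82 mGal
Bouguer slab correction = 0.04193 × 1.72 × 1964.0 = 141.64 mGal
Simple Bouguer anomaly = -10.82 − (141.64) = -152.46 mGal
Complete Bouguer anomaly = -152.46 + 3.06 = -149.40 mGal

-149.4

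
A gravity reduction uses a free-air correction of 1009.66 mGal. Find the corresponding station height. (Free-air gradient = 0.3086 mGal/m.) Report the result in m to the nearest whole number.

3272

h = 1009.66 / 0.3086 = 3271.74 m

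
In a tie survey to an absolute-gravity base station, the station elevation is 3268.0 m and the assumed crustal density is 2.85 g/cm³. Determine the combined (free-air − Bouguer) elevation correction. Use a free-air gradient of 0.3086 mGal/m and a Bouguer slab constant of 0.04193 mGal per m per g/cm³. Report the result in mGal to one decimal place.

618.0

Combined gradient = 0.3086 − 0.04193 × 2.85 = 0.1890995 mGal/m
Combined elevation correction = 0.1890995 × 3268.0 = 618.0 mGal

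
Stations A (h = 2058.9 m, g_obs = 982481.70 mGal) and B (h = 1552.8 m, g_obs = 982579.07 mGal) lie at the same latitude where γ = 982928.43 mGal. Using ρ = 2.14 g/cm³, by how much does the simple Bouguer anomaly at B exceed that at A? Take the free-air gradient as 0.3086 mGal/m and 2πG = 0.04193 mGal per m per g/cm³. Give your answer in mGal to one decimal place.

Δg_SB(A) = 982481.70 − 982928.43 + 0.3086×2058.9 − 0.04193×2.14×2058.9 = 3.90 mGal
Δg_SB(B) = 982579.07 − 982928.43 + 0.3086×1552.8 − 0.04193×2.14×1552.8 = -9.50 mGal
Difference = -9.50 − (3.90) = -13.40 mGal

-13.4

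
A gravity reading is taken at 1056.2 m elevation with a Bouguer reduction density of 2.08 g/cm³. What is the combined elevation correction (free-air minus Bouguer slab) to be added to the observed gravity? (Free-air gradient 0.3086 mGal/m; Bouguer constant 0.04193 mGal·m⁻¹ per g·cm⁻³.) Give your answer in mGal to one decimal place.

233.8

Combined gradient = 0.3086 − 0.04193 × 2.08 = 0.2213856 mGal/m
Combined elevation correction = 0.2213856 × 1056.2 = 233.8 mGal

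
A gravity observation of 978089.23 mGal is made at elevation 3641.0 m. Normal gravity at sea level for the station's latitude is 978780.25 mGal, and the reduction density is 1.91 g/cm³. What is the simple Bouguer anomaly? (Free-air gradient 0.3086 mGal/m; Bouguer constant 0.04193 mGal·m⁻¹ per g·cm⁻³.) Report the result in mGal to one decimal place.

Free-air correction = 0.3086 × 3641.0 = 1123.61 mGal
Free-air anomaly = 978089.23 − 978780.25 + (1123.61) = 432.59 mGal
Bouguer slab correction = 0.04193 × 1.91 × 3641.0 = 291.59 mGal
Simple Bouguer anomaly = 432.59 − (291.59) = 141.00 mGal

141.0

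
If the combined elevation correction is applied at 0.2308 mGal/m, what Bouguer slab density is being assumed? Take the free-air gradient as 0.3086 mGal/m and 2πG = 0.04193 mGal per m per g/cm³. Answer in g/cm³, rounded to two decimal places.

1.86

0.2308 = 0.3086 − 0.04193 × ρ
ρ = (0.3086 − 0.2308) / 0.04193 = 1.86 g/cm³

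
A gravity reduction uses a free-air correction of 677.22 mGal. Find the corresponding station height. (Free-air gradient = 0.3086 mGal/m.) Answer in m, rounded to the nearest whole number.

2194

h = 677.22 / 0.3086 = 2194.49 m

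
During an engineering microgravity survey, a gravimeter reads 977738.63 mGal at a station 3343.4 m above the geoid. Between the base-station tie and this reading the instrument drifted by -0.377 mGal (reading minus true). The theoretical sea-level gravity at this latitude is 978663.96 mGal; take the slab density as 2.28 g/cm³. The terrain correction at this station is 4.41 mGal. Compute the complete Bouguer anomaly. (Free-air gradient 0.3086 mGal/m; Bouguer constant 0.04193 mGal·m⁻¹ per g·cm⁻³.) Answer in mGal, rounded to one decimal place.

-208.4

Drift-corrected reading = 977738.63 − (-0.377) = 977739.007 mGal
Free-air correction = 0.3086 × 3343.4 = 1031.77 mGal
Free-air anomaly = 977739.007 − 978663.96 + (1031.77) = 106.817 mGal
Bouguer slab correction = 0.04193 × 2.28 × 3343.4 = 319.63 mGal
Simple Bouguer anomaly = 106.817 − (319.63) = -212.813 mGal
Complete Bouguer anomaly = -212.813 + 4.41 = -208.403 mGal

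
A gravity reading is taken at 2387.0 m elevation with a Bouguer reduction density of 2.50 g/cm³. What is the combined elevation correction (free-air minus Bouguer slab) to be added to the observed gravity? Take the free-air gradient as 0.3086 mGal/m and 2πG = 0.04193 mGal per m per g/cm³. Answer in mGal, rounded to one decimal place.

486.4

Combined gradient = 0.3086 − 0.04193 × 2.50 = 0.2037750 mGal/m
Combined elevation correction = 0.2037750 × 2387.0 = 486.4 mGal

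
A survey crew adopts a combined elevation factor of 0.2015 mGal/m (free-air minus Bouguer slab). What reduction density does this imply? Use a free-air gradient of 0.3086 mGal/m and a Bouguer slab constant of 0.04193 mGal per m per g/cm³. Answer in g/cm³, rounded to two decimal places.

2.55

0.2015 = 0.3086 − 0.04193 × ρ
ρ = (0.3086 − 0.2015) / 0.04193 = 2.55 g/cm³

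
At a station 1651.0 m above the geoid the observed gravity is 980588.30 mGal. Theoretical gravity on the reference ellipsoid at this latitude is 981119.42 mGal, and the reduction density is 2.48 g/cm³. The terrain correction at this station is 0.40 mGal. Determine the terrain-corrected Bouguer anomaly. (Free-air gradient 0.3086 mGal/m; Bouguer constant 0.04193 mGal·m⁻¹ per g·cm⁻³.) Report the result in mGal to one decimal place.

-192.9

Free-air correction = 0.3086 × 1651.0 = 509.50 mGal
Free-air anomaly = 980588.30 − 981119.42 + (509.50) = -21.62 mGal
Bouguer slab correction = 0.04193 × 2.48 × 1651.0 = 171.68 mGal
Simple Bouguer anomaly = -21.62 − (171.68) = -193.30 mGal
Complete Bouguer anomaly = -193.30 + 0.40 = -192.90 mGal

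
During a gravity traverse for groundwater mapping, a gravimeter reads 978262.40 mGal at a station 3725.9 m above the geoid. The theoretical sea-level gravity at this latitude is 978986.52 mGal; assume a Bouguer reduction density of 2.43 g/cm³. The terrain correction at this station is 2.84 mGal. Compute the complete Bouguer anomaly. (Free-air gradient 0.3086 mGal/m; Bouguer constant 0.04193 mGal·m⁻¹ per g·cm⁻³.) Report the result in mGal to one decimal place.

Free-air correction = 0.3086 × 3725.9 = 1149.81 mGal
Free-air anomaly = 978262.40 − 978986.52 + (1149.81) = 425.69 mGal
Bouguer slab correction = 0.04193 × 2.43 × 3725.9 = 379.63 mGal
Simple Bouguer anomaly = 425.69 − (379.63) = 46.06 mGal
Complete Bouguer anomaly = 46.06 + 2.84 = 48.90 mGal

48.9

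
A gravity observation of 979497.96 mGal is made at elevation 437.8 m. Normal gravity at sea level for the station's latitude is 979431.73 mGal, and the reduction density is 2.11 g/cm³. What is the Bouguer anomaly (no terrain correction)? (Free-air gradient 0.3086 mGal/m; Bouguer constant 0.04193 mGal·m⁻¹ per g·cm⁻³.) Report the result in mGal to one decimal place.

162.6

Free-air correction = 0.3086 × 437.8 = 135.11 mGal
Free-air anomaly = 979497.96 − 979431.73 + (135.11) = 201.34 mGal
Bouguer slab correction = 0.04193 × 2.11 × 437.8 = 38.73 mGal
Simple Bouguer anomaly = 201.34 − (38.73) = 162.61 mGal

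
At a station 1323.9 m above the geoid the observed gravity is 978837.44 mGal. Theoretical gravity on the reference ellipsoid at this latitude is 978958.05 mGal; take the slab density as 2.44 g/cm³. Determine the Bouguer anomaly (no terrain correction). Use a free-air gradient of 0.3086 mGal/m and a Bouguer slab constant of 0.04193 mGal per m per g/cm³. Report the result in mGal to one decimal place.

152.5

Free-air correction = 0.3086 × 1323.9 = 408.56 mGal
Free-air anomaly = 978837.44 − 978958.05 + (408.56) = 287.95 mGal
Bouguer slab correction = 0.04193 × 2.44 × 1323.9 = 135.45 mGal
Simple Bouguer anomaly = 287.95 − (135.45) = 152.50 mGal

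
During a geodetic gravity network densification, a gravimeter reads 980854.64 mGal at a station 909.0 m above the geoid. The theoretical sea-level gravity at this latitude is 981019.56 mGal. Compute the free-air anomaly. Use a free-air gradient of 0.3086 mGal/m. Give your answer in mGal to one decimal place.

Free-air correction = 0.3086 × 909.0 = 280.52 mGal
Free-air anomaly = 980854.64 − 981019.56 + (280.52) = 115.60 mGal

115.6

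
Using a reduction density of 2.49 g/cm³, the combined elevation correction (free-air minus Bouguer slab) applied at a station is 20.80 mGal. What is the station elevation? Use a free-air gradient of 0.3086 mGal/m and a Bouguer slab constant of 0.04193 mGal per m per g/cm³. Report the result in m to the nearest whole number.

Combined gradient = 0.3086 − 0.04193 × 2.49 = 0.2041943 mGal/m
h = 20.80 / 0.2041943 = 101.86 m

102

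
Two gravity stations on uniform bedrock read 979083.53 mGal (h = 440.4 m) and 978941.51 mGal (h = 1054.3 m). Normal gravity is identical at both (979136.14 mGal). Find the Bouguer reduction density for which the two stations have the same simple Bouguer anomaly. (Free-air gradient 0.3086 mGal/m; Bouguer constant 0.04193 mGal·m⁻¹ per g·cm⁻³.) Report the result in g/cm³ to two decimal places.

Δg_obs = 978941.51 − 979083.53 = -142.02 mGal over Δh = 1054.3 − 440.4 = 613.9 m
Equal Bouguer anomalies ⇒ Δg_obs + (0.3086 − 0.04193ρ)·Δh = 0
0.3086 − 0.04193ρ = −Δg_obs/Δh = 0.23134
ρ = (0.3086 − 0.23134) / 0.04193 = 1.84 g/cm³

1.84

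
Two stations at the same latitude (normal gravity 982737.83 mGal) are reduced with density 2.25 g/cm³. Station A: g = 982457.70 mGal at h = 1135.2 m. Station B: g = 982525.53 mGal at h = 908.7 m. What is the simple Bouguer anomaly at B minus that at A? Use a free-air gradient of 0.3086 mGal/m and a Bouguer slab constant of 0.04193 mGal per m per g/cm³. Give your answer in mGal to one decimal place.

Δg_SB(A) = 982457.70 − 982737.83 + 0.3086×1135.2 − 0.04193×2.25×1135.2 = -36.90 mGal
Δg_SB(B) = 982525.53 − 982737.83 + 0.3086×908.7 − 0.04193×2.25×908.7 = -17.60 mGal
Difference = -17.60 − (-36.90) = 19.30 mGal

19.3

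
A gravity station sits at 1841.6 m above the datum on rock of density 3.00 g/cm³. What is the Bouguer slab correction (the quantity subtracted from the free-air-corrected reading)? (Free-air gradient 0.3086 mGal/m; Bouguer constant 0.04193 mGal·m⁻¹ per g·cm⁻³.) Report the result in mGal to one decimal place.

231.7

Bouguer slab correction = 0.04193 × 3.00 × 1841.6 = 231.7 mGal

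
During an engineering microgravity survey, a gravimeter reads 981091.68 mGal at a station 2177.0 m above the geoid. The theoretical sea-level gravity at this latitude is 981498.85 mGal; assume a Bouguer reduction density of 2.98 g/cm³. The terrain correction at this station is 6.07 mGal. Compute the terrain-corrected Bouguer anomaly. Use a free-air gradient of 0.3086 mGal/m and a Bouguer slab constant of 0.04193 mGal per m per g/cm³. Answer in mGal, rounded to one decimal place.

Free-air correction = 0.3086 × 2177.0 = 671.82 mGal
Free-air anomaly = 981091.68 − 981498.85 + (671.82) = 264.65 mGal
Bouguer slab correction = 0.04193 × 2.98 × 2177.0 = 272.02 mGal
Simple Bouguer anomaly = 264.65 − (272.02) = -7.37 mGal
Complete Bouguer anomaly = -7.37 + 6.07 = -1.30 mGal

-1.3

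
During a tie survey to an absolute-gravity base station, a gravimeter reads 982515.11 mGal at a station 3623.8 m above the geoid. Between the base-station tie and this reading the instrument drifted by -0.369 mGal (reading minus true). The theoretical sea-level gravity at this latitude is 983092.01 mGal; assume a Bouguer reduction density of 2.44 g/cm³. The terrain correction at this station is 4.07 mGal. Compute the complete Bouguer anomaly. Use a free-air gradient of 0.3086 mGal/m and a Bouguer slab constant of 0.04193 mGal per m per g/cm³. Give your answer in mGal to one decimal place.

175.1

Drift-corrected reading = 982515.11 − (-0.369) = 982515.479 mGal
Free-air correction = 0.3086 × 3623.8 = 1118.30 mGal
Free-air anomaly = 982515.479 − 983092.01 + (1118.30) = 541.769 mGal
Bouguer slab correction = 0.04193 × 2.44 × 3623.8 = 370.75 mGal
Simple Bouguer anomaly = 541.769 − (370.75) = 171.019 mGal
Complete Bouguer anomaly = 171.019 + 4.07 = 175.089 mGal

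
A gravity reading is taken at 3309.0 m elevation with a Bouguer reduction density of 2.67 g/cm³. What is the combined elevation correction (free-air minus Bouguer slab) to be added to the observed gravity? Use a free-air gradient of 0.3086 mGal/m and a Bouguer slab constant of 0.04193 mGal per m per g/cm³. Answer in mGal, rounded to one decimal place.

Combined gradient = 0.3086 − 0.04193 × 2.67 = 0.1966469 mGal/m
Combined elevation correction = 0.1966469 × 3309.0 = 650.7 mGal

650.7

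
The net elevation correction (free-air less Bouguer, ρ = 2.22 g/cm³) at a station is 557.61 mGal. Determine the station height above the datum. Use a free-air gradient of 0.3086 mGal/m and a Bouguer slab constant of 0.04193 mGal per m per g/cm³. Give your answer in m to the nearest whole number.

Combined gradient = 0.3086 − 0.04193 × 2.22 = 0.2155154 mGal/m
h = 557.61 / 0.2155154 = 2587.33 m

2587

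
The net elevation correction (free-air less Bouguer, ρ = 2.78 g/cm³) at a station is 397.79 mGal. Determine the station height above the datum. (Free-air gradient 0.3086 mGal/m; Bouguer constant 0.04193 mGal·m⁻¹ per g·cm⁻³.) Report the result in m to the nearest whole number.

Combined gradient = 0.3086 − 0.04193 × 2.78 = 0.1920346 mGal/m
h = 397.79 / 0.1920346 = 2071.45 m

2071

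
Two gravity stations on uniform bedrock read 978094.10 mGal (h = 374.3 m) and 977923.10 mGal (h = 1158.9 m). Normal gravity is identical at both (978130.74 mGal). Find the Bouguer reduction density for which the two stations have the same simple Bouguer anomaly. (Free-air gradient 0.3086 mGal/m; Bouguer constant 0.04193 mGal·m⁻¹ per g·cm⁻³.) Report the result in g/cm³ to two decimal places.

Δg_obs = 977923.10 − 978094.10 = -171.00 mGal over Δh = 1158.9 − 374.3 = 784.6 m
Equal Bouguer anomalies ⇒ Δg_obs + (0.3086 − 0.04193ρ)·Δh = 0
0.3086 − 0.04193ρ = −Δg_obs/Δh = 0.21795
ρ = (0.3086 − 0.21795) / 0.04193 = 2.16 g/cm³

2.16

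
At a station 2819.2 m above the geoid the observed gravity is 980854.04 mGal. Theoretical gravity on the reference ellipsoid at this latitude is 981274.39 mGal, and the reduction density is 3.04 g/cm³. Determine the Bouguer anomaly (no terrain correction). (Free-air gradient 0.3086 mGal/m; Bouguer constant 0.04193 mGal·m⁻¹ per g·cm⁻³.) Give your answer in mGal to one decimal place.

90.3

Free-air correction = 0.3086 × 2819.2 = 870.01 mGal
Free-air anomaly = 980854.04 − 981274.39 + (870.01) = 449.66 mGal
Bouguer slab correction = 0.04193 × 3.04 × 2819.2 = 359.36 mGal
Simple Bouguer anomaly = 449.66 − (359.36) = 90.30 mGal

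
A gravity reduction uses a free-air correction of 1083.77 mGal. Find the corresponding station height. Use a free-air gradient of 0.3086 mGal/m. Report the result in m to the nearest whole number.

3512

h = 1083.77 / 0.3086 = 3511.89 m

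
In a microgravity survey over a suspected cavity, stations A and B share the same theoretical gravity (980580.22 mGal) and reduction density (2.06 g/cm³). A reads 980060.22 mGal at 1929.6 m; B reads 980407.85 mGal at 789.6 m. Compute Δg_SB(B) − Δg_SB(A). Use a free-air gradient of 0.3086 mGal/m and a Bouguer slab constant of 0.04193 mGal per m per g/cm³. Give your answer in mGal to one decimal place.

94.3

Δg_SB(A) = 980060.22 − 980580.22 + 0.3086×1929.6 − 0.04193×2.06×1929.6 = -91.20 mGal
Δg_SB(B) = 980407.85 − 980580.22 + 0.3086×789.6 − 0.04193×2.06×789.6 = 3.10 mGal
Difference = 3.10 − (-91.20) = 94.30 mGal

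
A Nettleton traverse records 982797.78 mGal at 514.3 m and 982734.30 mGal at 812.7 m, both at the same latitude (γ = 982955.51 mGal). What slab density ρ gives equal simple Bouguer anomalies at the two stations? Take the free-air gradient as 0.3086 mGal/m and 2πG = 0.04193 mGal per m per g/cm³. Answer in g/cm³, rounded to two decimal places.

Δg_obs = 982734.30 − 982797.78 = -63.48 mGal over Δh = 812.7 − 514.3 = 298.4 m
Equal Bouguer anomalies ⇒ Δg_obs + (0.3086 − 0.04193ρ)·Δh = 0
0.3086 − 0.04193ρ = −Δg_obs/Δh = 0.21273
ρ = (0.3086 − 0.21273) / 0.04193 = 2.29 g/cm³

2.29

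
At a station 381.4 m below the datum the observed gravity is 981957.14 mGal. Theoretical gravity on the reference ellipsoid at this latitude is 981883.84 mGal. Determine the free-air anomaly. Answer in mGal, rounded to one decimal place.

-44.4

Free-air correction = 0.3086 × -381.4 = -117.70 mGal
Free-air anomaly = 981957.14 − 981883.84 + (-117.70) = -44.40 mGal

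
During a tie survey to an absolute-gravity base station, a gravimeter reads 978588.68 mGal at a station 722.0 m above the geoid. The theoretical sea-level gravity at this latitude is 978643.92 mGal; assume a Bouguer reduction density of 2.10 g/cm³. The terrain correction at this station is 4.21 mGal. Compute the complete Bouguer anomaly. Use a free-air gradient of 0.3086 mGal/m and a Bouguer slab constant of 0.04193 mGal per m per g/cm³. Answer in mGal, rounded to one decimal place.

108.2

Free-air correction = 0.3086 × 722.0 = 222.81 mGal
Free-air anomaly = 978588.68 − 978643.92 + (222.81) = 167.57 mGal
Bouguer slab correction = 0.04193 × 2.10 × 722.0 = 63.57 mGal
Simple Bouguer anomaly = 167.57 − (63.57) = 104.00 mGal
Complete Bouguer anomaly = 104.00 + 4.21 = 108.21 mGal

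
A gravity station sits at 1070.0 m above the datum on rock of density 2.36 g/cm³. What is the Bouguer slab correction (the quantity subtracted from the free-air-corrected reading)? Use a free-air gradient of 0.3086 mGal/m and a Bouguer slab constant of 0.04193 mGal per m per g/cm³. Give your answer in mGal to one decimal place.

105.9

Bouguer slab correction = 0.04193 × 2.36 × 1070.0 = 105.9 mGal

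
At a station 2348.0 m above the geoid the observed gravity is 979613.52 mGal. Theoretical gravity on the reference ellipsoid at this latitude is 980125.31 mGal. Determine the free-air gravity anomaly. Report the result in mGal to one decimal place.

Free-air correction = 0.3086 × 2348.0 = 724.59 mGal
Free-air anomaly = 979613.52 − 980125.31 + (724.59) = 212.80 mGal

212.8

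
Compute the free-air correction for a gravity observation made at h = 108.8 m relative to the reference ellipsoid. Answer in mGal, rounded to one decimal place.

33.6

Free-air correction = 0.3086 × 108.8 = 33.6 mGal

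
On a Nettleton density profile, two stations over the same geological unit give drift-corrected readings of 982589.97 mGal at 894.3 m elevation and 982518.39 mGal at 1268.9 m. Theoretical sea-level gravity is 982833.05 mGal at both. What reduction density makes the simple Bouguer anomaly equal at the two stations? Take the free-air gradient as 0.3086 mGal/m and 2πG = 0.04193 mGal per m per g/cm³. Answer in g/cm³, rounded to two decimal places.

2.80

Δg_obs = 982518.39 − 982589.97 = -71.58 mGal over Δh = 1268.9 − 894.3 = 374.6 m
Equal Bouguer anomalies ⇒ Δg_obs + (0.3086 − 0.04193ρ)·Δh = 0
0.3086 − 0.04193ρ = −Δg_obs/Δh = 0.19108
ρ = (0.3086 − 0.19108) / 0.04193 = 2.80 g/cm³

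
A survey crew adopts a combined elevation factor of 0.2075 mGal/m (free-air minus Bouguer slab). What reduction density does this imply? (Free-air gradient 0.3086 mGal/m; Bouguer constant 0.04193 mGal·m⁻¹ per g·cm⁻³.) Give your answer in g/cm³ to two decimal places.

0.2075 = 0.3086 − 0.04193 × ρ
ρ = (0.3086 − 0.2075) / 0.04193 = 2.41 g/cm³

2.41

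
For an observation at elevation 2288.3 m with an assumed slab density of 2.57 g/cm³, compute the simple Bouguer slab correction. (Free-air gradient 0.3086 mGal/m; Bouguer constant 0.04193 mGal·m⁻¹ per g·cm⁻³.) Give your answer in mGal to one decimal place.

246.6

Bouguer slab correction = 0.04193 × 2.57 × 2288.3 = 246.6 mGal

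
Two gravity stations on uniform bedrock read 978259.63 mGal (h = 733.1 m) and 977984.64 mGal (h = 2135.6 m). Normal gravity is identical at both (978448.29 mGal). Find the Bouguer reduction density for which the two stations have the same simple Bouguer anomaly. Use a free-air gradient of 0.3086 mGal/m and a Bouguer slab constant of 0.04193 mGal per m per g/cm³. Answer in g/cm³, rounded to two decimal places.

2.68

Δg_obs = 977984.64 − 978259.63 = -274.99 mGal over Δh = 2135.6 − 733.1 = 1402.5 m
Equal Bouguer anomalies ⇒ Δg_obs + (0.3086 − 0.04193ρ)·Δh = 0
0.3086 − 0.04193ρ = −Δg_obs/Δh = 0.19607
ρ = (0.3086 − 0.19607) / 0.04193 = 2.68 g/cm³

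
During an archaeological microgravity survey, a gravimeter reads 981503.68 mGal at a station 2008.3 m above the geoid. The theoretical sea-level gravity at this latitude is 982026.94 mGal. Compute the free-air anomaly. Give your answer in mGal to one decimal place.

Free-air correction = 0.3086 × 2008.3 = 619.76 mGal
Free-air anomaly = 981503.68 − 982026.94 + (619.76) = 96.50 mGal

96.5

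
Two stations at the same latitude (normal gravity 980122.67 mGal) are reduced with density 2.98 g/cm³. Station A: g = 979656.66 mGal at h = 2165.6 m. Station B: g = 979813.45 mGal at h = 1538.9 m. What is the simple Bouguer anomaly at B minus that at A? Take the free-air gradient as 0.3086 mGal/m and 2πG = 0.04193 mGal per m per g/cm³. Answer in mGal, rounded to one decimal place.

Δg_SB(A) = 979656.66 − 980122.67 + 0.3086×2165.6 − 0.04193×2.98×2165.6 = -68.30 mGal
Δg_SB(B) = 979813.45 − 980122.67 + 0.3086×1538.9 − 0.04193×2.98×1538.9 = -26.60 mGal
Difference = -26.60 − (-68.30) = 41.70 mGal

41.7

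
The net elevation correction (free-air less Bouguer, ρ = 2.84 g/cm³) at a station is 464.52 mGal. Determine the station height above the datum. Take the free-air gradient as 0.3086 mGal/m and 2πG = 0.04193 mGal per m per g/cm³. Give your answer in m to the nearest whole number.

Combined gradient = 0.3086 − 0.04193 × 2.84 = 0.1895188 mGal/m
h = 464.52 / 0.1895188 = 2451.05 m

2451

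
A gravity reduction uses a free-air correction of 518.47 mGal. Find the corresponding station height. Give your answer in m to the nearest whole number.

1680

h = 518.47 / 0.3086 = 1680.07 m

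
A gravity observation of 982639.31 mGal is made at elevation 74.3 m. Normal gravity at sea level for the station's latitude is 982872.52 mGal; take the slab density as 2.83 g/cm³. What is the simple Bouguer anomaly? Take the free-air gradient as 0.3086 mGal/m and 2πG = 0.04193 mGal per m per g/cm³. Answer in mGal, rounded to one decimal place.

-219.1

Free-air correction = 0.3086 × 74.3 = 22.93 mGal
Free-air anomaly = 982639.31 − 982872.52 + (22.93) = -210.28 mGal
Bouguer slab correction = 0.04193 × 2.83 × 74.3 = 8.82 mGal
Simple Bouguer anomaly = -210.28 − (8.82) = -219.10 mGal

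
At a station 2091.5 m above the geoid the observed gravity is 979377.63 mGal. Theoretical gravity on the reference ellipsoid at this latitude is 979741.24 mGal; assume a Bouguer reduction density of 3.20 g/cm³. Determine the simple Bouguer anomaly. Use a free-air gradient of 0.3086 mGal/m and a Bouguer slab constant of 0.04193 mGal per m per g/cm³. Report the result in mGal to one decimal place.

Free-air correction = 0.3086 × 2091.5 = 645.44 mGal
Free-air anomaly = 979377.63 − 979741.24 + (645.44) = 281.83 mGal
Bouguer slab correction = 0.04193 × 3.20 × 2091.5 = 280.63 mGal
Simple Bouguer anomaly = 281.83 − (280.63) = 1.20 mGal

1.2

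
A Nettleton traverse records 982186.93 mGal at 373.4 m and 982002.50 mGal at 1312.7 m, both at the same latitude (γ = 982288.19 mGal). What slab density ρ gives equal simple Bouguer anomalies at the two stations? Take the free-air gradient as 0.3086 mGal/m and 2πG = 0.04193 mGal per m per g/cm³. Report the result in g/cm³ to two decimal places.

Δg_obs = 982002.50 − 982186.93 = -184.43 mGal over Δh = 1312.7 − 373.4 = 939.3 m
Equal Bouguer anomalies ⇒ Δg_obs + (0.3086 − 0.04193ρ)·Δh = 0
0.3086 − 0.04193ρ = −Δg_obs/Δh = 0.19635
ρ = (0.3086 − 0.19635) / 0.04193 = 2.68 g/cm³

2.68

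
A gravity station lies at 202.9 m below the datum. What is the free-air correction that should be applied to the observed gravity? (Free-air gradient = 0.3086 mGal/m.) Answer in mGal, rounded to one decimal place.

Free-air correction = 0.3086 × -202.9 = -62.6 mGal

-62.6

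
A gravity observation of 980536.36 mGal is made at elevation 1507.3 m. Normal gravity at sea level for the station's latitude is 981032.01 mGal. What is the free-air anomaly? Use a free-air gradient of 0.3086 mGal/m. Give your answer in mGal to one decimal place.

Free-air correction = 0.3086 × 1507.3 = 465.15 mGal
Free-air anomaly = 980536.36 − 981032.01 + (465.15) = -30.50 mGal

-30.5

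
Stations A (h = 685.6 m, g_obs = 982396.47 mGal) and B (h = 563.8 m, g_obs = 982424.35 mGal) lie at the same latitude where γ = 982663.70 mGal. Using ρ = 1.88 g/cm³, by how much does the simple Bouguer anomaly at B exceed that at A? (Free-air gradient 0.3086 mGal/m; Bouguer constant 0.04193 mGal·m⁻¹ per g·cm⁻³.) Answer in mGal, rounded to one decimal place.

Δg_SB(A) = 982396.47 − 982663.70 + 0.3086×685.6 − 0.04193×1.88×685.6 = -109.70 mGal
Δg_SB(B) = 982424.35 − 982663.70 + 0.3086×563.8 − 0.04193×1.88×563.8 = -109.80 mGal
Difference = -109.80 − (-109.70) = -0.10 mGal

-0.1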